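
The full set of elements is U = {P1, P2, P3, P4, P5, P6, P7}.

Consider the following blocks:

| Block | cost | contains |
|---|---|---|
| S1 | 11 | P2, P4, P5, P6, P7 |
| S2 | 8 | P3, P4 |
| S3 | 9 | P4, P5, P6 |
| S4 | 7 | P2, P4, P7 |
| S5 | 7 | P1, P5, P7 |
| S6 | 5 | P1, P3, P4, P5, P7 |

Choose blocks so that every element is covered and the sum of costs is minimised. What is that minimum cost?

16

S1, S6 together cover every element (S1 ∪ S6 = {P1, P2, P3, P4, P5, P6, P7}); total cost 11 + 5 = 16.
No covering selection has total cost below 16.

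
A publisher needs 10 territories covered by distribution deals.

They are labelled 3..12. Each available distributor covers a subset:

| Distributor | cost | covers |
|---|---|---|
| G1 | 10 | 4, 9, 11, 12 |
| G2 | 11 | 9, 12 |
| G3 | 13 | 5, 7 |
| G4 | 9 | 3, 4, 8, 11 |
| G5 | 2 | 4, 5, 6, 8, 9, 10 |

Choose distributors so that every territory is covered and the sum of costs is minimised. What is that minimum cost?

34

G1, G3, G4, G5 together cover every territory (G1 ∪ G3 ∪ G4 ∪ G5 = {3, 4, 5, 6, 7, 8, 9, 10, 11, 12}); total cost 10 + 13 + 9 + 2 = 34.
No covering selection has total cost below 34.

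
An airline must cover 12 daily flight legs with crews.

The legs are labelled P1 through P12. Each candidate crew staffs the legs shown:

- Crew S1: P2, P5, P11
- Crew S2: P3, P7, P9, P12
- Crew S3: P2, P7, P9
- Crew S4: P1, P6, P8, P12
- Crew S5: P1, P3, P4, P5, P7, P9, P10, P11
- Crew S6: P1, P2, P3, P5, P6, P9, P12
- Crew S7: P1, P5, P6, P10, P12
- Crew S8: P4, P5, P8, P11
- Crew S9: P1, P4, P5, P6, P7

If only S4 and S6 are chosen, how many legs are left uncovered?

4

Union of S4, S6 = {P1, P2, P3, P5, P6, P8, P9, P12}.
Not covered: P4, P7, P10, P11 — 4 legs.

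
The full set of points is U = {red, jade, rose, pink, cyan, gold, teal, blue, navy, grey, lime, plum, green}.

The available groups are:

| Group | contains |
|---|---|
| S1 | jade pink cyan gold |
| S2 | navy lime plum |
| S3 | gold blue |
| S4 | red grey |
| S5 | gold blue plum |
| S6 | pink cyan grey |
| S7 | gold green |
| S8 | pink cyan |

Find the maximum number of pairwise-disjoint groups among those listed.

4

S2, S4, S7, S8 are pairwise disjoint (S2={navy,lime,plum}; S4={red,grey}; S7={gold,green}; S8={pink,cyan}).
Every remaining group overlaps one of these, and no 5 of the listed groups are pairwise disjoint, so 4 is the maximum.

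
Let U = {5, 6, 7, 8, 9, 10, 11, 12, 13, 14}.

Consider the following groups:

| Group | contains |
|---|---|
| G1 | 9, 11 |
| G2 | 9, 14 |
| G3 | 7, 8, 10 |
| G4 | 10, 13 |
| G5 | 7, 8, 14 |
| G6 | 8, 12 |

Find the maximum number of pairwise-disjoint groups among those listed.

G2, G4, G6 are pairwise disjoint (G2={9,14}; G4={10,13}; G6={8,12}).
Every remaining group overlaps one of these, and no 4 of the listed groups are pairwise disjoint, so 3 is the maximum.

3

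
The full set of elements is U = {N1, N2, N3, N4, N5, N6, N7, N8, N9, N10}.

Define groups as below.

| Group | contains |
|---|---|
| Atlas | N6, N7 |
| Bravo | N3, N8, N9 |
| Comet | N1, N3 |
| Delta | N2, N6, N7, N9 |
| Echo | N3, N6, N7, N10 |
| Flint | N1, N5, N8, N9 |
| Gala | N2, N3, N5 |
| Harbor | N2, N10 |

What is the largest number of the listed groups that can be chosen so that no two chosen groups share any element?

Atlas, Flint, Harbor are pairwise disjoint (Atlas={N6,N7}; Flint={N1,N5,N8,N9}; Harbor={N2,N10}).
Every remaining group overlaps one of these, and no 4 of the listed groups are pairwise disjoint, so 3 is the maximum.

3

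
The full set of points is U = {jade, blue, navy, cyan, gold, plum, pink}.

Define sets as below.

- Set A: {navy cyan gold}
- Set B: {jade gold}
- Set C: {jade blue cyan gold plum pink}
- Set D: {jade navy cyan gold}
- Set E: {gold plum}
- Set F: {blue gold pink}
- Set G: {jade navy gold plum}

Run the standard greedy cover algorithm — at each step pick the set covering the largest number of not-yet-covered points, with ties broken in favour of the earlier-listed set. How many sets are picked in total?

Greedy: pick C (covers 6 new) → pick A (covers 1 new). Total picks: 2.

2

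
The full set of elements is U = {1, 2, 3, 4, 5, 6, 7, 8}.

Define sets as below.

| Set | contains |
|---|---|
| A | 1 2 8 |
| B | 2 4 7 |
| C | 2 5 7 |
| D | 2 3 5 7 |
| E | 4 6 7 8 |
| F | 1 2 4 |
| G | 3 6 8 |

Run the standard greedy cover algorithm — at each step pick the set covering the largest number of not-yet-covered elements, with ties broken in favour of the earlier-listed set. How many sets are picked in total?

3

Greedy: pick D (covers 4 new) → pick E (covers 3 new) → pick A (covers 1 new). Total picks: 3.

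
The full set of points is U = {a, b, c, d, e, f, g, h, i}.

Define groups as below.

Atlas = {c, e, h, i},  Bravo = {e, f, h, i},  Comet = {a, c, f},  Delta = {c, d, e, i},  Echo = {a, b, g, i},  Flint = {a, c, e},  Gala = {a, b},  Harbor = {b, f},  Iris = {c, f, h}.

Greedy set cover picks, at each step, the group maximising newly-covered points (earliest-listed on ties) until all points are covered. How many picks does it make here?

4

Greedy: pick Atlas (covers 4 new) → pick Echo (covers 3 new) → pick Bravo (covers 1 new) → pick Delta (covers 1 new). Total picks: 4.
(The true minimum cover uses only 3 groups, so greedy is not optimal here.)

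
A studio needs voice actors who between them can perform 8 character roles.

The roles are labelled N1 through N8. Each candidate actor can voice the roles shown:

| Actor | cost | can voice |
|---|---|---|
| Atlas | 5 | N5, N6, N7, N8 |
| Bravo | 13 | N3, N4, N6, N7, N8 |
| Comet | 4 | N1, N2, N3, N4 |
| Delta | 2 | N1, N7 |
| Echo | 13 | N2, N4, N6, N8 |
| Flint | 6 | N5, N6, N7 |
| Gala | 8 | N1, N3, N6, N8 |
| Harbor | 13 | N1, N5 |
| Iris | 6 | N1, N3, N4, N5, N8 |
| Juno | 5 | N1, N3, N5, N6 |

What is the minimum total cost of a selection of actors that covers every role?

9

Atlas, Comet together cover every role (Atlas ∪ Comet = {N1, N2, N3, N4, N5, N6, N7, N8}); total cost 5 + 4 = 9.
No covering selection has total cost below 9.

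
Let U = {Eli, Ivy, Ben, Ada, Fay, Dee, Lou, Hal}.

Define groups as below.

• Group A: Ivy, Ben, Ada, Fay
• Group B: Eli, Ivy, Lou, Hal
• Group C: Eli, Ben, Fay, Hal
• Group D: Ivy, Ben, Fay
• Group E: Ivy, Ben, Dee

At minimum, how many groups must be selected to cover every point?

3

Take {A, B, E}. Their union is {Eli, Ivy, Ben, Ada, Fay, Dee, Lou, Hal}, which is all 8 points.
Only A contains Ada, so A is forced; the remaining 4 points need at least 2 more groups (each remaining group adds at most 3) — so at least 3 groups are needed, and 3 is optimal.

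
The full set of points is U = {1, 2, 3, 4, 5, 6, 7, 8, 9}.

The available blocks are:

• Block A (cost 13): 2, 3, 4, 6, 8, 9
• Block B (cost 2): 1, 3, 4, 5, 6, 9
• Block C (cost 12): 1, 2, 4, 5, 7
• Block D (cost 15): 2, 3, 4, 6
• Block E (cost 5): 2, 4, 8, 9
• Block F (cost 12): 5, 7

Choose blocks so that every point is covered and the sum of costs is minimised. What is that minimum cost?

19

B, E, F together cover every point (B ∪ E ∪ F = {1, 2, 3, 4, 5, 6, 7, 8, 9}); total cost 2 + 5 + 12 = 19.
No covering selection has total cost below 19.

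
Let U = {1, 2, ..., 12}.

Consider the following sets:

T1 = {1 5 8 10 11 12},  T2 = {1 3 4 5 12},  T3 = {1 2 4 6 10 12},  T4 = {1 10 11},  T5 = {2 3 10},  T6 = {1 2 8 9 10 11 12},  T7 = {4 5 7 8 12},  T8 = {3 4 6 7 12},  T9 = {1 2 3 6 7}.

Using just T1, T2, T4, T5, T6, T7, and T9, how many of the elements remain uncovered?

Union of T1, T2, T4, T5, T6, T7, T9 = {1, 2, 3, 4, 5, 6, 7, 8, 9, 10, 11, 12} — that's every element, so 0 are uncovered.

0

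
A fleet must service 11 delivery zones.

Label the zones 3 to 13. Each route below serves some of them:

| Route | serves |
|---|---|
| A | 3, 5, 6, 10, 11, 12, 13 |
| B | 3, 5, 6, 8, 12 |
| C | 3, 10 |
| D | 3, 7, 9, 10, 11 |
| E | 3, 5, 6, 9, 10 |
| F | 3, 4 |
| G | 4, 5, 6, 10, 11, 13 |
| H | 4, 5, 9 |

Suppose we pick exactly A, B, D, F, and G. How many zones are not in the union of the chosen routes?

0

Union of A, B, D, F, G = {3, 4, 5, 6, 7, 8, 9, 10, 11, 12, 13} — that's every zone, so 0 are uncovered.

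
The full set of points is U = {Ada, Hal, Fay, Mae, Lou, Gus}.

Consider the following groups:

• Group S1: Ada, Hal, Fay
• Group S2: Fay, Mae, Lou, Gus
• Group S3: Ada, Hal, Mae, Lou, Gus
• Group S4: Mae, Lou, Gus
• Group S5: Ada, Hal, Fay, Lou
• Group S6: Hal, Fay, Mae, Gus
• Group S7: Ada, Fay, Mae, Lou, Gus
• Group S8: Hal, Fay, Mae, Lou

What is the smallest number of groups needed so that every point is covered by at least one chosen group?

2

Take {S5, S6}. Their union is {Ada, Hal, Fay, Mae, Lou, Gus}, which is all 6 points.
No single group has all 6 points (the largest, S3, has 5), so 2 is optimal.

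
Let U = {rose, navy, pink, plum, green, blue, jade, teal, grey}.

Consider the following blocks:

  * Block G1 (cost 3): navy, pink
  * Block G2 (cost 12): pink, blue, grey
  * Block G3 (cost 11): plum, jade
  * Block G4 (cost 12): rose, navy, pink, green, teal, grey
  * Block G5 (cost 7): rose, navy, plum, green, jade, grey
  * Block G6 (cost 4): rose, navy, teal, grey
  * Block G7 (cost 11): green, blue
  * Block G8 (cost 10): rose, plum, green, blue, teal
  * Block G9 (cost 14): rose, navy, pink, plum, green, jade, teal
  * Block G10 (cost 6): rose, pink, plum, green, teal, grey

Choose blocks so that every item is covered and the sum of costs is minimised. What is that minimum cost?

20

G1, G5, G8 together cover every item (G1 ∪ G5 ∪ G8 = {rose, navy, pink, plum, green, blue, jade, teal, grey}); total cost 3 + 7 + 10 = 20.
The greedy pick G6, G10, G5, G8 costs 27; no covering selection beats 20.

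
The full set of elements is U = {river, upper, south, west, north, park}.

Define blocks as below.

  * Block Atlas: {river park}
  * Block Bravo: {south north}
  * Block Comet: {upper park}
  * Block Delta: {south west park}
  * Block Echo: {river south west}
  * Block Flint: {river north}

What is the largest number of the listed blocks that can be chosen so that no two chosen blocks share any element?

2

Comet, Echo are pairwise disjoint (Comet={upper,park}; Echo={river,south,west}).
Every remaining block overlaps one of these, and no 3 of the listed blocks are pairwise disjoint, so 2 is the maximum.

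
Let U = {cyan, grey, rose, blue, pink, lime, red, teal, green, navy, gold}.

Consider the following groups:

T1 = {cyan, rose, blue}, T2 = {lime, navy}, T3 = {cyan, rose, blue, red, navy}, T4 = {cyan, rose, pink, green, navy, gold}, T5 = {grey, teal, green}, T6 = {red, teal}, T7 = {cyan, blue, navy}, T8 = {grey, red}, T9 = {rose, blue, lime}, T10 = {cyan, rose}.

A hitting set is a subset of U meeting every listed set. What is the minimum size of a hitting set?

4

Take H = {cyan, grey, lime, red}. Each listed group contains at least one of these, so H is a hitting set of size 4.
No choice of 3 items meets every group, so 4 is the minimum.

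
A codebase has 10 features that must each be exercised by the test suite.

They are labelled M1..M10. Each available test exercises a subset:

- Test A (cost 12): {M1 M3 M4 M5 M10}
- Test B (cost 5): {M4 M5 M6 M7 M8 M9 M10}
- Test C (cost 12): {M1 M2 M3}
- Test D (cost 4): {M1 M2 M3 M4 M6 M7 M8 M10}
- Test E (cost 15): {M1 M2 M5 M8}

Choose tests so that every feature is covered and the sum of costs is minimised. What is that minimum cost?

B, D together cover every feature (B ∪ D = {M1, M2, M3, M4, M5, M6, M7, M8, M9, M10}); total cost 5 + 4 = 9.
No covering selection has total cost below 9.

9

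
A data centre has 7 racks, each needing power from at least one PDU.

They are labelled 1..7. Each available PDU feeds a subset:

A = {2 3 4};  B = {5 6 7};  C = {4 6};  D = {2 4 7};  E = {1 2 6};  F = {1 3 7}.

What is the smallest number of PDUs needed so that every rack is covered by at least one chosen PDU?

3

A and B and E together: A ∪ B ∪ E = {1, 2, 3, 4, 5, 6, 7} — every rack is covered.
Each PDU has at most 3 racks, and 2·3 = 6 < 7 — so at least 3 PDUs are needed, and 3 is optimal.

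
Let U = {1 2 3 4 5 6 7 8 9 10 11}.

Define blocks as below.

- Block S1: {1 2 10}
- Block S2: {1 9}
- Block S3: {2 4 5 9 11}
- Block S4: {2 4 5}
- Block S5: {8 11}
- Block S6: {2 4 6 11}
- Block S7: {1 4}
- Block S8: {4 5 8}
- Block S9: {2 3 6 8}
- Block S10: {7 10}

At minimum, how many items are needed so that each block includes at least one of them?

4

The 4 items {1, 4, 8, 10} hit every block.
The blocks S2, S4, S5, S10 are pairwise disjoint, so any hitting set needs a separate item for each — at least 4. Hence 4 is optimal.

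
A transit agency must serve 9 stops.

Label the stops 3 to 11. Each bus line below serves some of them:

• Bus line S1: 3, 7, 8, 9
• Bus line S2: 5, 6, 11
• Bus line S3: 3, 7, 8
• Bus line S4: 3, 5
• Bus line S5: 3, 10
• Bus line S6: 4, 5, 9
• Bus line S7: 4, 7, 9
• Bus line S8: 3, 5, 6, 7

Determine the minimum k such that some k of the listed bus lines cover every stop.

4

S1 and S2 and S5 and S6 together: S1 ∪ S2 ∪ S5 ∪ S6 = {3, 4, 5, 6, 7, 8, 9, 10, 11} — every stop is covered.
Only S5 contains 10, so S5 is forced; the remaining 7 stops need at least 3 more bus lines (each remaining bus line adds at most 3) — so at least 4 bus lines are needed, and 4 is optimal.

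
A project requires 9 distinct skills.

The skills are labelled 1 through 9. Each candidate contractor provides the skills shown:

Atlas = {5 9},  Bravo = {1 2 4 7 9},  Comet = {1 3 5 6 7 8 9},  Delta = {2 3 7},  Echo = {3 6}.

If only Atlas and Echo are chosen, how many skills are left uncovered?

5

Union of Atlas, Echo = {3, 5, 6, 9}.
Not covered: 1, 2, 4, 7, 8 — 5 skills.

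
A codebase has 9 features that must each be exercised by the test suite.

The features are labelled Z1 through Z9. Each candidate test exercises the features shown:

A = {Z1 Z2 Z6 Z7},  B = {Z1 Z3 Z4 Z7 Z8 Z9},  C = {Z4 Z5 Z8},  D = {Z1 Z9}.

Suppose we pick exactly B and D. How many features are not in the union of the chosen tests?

Union of B, D = {Z1, Z3, Z4, Z7, Z8, Z9}.
Not covered: Z2, Z5, Z6 — 3 features.

3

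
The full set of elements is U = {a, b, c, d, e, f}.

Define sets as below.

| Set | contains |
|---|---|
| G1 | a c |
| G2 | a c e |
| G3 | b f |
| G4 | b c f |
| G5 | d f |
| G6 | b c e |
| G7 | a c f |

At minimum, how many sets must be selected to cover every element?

G5 and G6 and G7 together: G5 ∪ G6 ∪ G7 = {a, b, c, d, e, f} — every element is covered.
Only G5 contains d, so G5 is forced; the remaining 4 elements need at least 2 more sets (each remaining set adds at most 3) — so at least 3 sets are needed, and 3 is optimal.

3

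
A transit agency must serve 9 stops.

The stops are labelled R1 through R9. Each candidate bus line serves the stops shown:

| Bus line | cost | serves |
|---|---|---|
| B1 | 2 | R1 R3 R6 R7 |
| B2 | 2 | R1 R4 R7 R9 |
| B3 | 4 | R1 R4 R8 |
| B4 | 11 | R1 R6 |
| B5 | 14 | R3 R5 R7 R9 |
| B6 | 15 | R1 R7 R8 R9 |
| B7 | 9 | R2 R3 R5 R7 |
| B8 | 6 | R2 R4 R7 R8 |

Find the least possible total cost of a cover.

B1, B2, B3, B7 together cover every stop (B1 ∪ B2 ∪ B3 ∪ B7 = {R1, R2, R3, R4, R5, R6, R7, R8, R9}); total cost 2 + 2 + 4 + 9 = 17.
The greedy pick B1, B2, B8, B7 costs 19; no covering selection beats 17.

17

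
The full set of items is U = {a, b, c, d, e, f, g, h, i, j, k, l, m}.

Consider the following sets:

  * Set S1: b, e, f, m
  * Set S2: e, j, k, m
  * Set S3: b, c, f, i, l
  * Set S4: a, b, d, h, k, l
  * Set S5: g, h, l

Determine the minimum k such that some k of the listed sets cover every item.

4

Take {S2, S3, S4, S5}. Their union is {a, b, c, d, e, f, g, h, i, j, k, l, m}, which is all 13 items.
Only S4 contains a, so S4 is forced; the remaining 7 items need at least 3 more sets (each remaining set adds at most 3) — so at least 4 sets are needed, and 4 is optimal.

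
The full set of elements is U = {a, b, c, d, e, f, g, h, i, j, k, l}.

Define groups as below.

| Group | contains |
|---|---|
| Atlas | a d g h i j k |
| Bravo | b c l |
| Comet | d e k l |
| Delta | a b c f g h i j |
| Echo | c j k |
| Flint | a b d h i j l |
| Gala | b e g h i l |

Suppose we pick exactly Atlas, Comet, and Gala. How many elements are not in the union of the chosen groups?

2

Union of Atlas, Comet, Gala = {a, b, d, e, g, h, i, j, k, l}.
Not covered: c, f — 2 elements.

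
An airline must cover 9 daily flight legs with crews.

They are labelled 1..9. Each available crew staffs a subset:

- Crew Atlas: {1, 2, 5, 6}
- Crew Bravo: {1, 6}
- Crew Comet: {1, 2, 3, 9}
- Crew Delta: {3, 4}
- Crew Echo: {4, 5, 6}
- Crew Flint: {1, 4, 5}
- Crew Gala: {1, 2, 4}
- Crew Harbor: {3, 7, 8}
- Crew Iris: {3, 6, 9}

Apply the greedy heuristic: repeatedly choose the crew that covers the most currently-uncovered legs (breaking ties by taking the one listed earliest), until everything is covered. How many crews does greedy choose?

Greedy: pick Atlas (covers 4 new) → pick Harbor (covers 3 new) → pick Comet (covers 1 new) → pick Delta (covers 1 new). Total picks: 4.
(The true minimum cover uses only 3 crews, so greedy is not optimal here.)

4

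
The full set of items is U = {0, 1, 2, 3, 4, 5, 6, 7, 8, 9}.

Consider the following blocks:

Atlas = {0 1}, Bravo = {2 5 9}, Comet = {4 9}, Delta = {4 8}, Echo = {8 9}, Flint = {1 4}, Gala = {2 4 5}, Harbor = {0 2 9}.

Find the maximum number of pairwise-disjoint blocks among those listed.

3

Atlas, Echo, Gala are pairwise disjoint (Atlas={0,1}; Echo={8,9}; Gala={2,4,5}).
Every remaining block overlaps one of these, and no 4 of the listed blocks are pairwise disjoint, so 3 is the maximum.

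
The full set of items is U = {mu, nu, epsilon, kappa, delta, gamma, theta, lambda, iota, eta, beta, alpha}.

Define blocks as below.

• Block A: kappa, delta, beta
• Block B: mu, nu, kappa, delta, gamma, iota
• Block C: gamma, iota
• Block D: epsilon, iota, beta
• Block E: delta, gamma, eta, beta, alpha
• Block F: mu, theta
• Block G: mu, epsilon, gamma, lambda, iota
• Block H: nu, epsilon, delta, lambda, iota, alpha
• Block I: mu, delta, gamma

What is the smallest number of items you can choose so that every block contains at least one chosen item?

The 3 items {mu, delta, iota} hit every block.
The blocks A, C, F are pairwise disjoint, so any hitting set needs a separate item for each — at least 3. Hence 3 is optimal.

3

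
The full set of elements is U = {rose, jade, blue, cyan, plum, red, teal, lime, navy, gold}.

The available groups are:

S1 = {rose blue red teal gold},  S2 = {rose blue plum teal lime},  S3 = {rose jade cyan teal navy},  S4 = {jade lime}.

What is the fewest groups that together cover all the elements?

3

S1, S2, and S3 cover everything between them: the union {rose, jade, blue, cyan, plum, red, teal, lime, navy, gold} is all of U.
Only S3 contains cyan, so S3 is forced; the remaining 5 elements need at least 2 more groups (each remaining group adds at most 3) — so at least 3 groups are needed, and 3 is optimal.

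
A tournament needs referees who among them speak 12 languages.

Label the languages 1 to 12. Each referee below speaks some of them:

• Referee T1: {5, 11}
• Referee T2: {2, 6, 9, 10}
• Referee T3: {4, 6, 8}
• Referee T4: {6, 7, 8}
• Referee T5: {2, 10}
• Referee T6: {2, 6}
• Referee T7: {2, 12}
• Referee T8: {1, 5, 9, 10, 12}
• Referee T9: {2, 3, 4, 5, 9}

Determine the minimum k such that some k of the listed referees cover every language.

Take {T1, T4, T8, T9}. Their union is {1, 2, 3, 4, 5, 6, 7, 8, 9, 10, 11, 12}, which is all 12 languages.
Only T8 contains 1, so T8 is forced; the remaining 7 languages need at least 3 more referees (each remaining referee adds at most 3) — so at least 4 referees are needed, and 4 is optimal.

4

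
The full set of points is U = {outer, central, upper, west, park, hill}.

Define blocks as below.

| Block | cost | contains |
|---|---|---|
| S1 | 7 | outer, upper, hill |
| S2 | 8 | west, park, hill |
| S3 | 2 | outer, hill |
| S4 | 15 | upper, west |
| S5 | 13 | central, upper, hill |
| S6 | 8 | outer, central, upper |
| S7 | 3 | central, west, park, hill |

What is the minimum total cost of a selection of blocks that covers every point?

S1, S7 together cover every point (S1 ∪ S7 = {outer, central, upper, west, park, hill}); total cost 7 + 3 = 10.
The greedy pick S7, S3, S1 costs 12; no covering selection beats 10.

10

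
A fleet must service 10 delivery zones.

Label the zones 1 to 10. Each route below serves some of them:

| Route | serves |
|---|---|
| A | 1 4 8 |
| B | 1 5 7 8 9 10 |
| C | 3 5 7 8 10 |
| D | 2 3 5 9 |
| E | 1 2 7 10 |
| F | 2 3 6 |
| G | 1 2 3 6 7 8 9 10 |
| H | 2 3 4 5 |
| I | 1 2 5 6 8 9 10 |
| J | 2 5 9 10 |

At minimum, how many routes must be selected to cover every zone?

2

Take {G, H}. Their union is {1, 2, 3, 4, 5, 6, 7, 8, 9, 10}, which is all 10 zones.
No single route has all 10 zones (the largest, G, has 8), so 2 is optimal.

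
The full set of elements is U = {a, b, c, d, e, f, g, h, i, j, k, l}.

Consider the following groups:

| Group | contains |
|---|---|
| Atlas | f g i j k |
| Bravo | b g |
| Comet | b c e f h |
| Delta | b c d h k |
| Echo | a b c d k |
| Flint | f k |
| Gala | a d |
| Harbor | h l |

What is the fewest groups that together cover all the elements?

Atlas and Comet and Echo and Harbor together: Atlas ∪ Comet ∪ Echo ∪ Harbor = {a, b, c, d, e, f, g, h, i, j, k, l} — every element is covered.
No 3 of the 8 groups cover everything (all 56 combinations miss at least one element), so 4 is optimal.

4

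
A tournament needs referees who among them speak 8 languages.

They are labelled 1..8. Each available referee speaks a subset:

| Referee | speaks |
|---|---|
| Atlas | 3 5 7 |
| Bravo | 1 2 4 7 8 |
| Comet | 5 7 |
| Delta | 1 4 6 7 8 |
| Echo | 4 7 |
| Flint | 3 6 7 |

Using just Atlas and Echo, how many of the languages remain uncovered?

4

Union of Atlas, Echo = {3, 4, 5, 7}.
Not covered: 1, 2, 6, 8 — 4 languages.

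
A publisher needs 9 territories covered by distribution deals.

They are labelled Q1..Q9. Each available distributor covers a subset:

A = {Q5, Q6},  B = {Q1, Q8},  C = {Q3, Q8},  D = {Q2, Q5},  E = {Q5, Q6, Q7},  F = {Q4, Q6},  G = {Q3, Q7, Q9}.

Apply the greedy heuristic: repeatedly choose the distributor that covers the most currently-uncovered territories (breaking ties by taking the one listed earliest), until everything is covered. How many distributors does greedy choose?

Greedy: pick E (covers 3 new) → pick B (covers 2 new) → pick G (covers 2 new) → pick D (covers 1 new) → pick F (covers 1 new). Total picks: 5.
(The true minimum cover uses only 4 distributors, so greedy is not optimal here.)

5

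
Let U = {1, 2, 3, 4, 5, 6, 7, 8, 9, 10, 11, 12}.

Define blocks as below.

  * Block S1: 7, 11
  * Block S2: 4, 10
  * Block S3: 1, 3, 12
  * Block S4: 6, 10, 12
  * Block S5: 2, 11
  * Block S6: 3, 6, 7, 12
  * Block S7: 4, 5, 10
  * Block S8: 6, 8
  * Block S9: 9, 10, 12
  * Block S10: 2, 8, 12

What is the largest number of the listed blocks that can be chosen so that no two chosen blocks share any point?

4

S2, S3, S5, S8 are pairwise disjoint (S2={4,10}; S3={1,3,12}; S5={2,11}; S8={6,8}).
Every remaining block overlaps one of these, and no 5 of the listed blocks are pairwise disjoint, so 4 is the maximum.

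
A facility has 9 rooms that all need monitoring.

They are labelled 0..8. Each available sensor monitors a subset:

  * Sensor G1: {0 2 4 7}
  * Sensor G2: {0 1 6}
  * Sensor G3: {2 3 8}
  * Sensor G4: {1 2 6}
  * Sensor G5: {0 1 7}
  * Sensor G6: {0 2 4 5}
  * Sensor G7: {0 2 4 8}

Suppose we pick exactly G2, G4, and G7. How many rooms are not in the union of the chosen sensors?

3

Union of G2, G4, G7 = {0, 1, 2, 4, 6, 8}.
Not covered: 3, 5, 7 — 3 rooms.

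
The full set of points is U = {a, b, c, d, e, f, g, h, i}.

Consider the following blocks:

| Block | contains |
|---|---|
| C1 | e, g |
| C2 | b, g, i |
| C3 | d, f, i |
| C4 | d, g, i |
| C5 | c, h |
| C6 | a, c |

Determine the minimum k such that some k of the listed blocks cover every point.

5

Take {C1, C2, C3, C5, C6}. Their union is {a, b, c, d, e, f, g, h, i}, which is all 9 points.
No 4 of the 6 blocks cover everything (all 15 combinations miss at least one point), so 5 is optimal.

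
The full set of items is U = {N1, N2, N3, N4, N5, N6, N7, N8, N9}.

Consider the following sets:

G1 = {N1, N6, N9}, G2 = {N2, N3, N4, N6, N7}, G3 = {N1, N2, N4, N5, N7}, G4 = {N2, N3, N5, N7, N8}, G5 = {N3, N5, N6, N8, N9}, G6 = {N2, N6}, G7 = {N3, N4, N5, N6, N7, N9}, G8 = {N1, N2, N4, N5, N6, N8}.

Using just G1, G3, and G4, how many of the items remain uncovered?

Union of G1, G3, G4 = {N1, N2, N3, N4, N5, N6, N7, N8, N9} — that's every item, so 0 are uncovered.

0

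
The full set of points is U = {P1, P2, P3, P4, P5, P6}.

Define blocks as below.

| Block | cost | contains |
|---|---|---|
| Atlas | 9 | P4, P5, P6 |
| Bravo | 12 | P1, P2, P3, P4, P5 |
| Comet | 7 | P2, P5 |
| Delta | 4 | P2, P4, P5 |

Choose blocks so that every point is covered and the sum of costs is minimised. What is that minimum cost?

21

Atlas, Bravo together cover every point (Atlas ∪ Bravo = {P1, P2, P3, P4, P5, P6}); total cost 9 + 12 = 21.
The greedy pick Delta, Bravo, Atlas costs 25; no covering selection beats 21.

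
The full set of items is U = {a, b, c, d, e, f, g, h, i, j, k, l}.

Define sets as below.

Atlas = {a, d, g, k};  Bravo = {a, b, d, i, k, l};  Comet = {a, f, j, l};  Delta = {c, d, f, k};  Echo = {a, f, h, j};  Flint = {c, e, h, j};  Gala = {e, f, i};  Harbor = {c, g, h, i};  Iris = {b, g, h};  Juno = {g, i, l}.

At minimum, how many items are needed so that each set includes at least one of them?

4

The 4 items {d, f, h, l} hit every set.
No choice of 3 items meets every set, so 4 is the minimum.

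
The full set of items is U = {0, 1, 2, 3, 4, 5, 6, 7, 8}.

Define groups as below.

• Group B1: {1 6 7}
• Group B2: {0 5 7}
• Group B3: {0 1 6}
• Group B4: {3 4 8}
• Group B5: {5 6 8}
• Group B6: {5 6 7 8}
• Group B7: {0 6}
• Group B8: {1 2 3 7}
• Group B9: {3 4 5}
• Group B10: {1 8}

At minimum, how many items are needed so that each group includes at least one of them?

The 4 items {2, 5, 6, 8} hit every group.
No choice of 3 items meets every group, so 4 is the minimum.

4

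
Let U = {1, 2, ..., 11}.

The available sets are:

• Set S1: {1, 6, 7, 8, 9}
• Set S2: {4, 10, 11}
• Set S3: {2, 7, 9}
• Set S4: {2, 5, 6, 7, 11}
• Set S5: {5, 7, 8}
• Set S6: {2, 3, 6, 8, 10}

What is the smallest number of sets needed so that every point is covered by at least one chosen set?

4

S1, S2, S5, and S6 cover everything between them: the union {1, 2, 3, 4, 5, 6, 7, 8, 9, 10, 11} is all of U.
No 3 of the 6 sets cover everything (all 20 combinations miss at least one point), so 4 is optimal.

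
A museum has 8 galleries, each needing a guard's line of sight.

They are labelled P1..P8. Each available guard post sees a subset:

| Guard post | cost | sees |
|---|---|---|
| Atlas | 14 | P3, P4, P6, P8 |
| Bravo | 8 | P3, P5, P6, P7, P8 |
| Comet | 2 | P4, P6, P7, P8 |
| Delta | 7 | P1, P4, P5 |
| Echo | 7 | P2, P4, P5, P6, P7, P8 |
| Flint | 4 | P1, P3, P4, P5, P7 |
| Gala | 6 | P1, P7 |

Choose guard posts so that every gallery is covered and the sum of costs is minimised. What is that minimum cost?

11

Echo, Flint together cover every gallery (Echo ∪ Flint = {P1, P2, P3, P4, P5, P6, P7, P8}); total cost 7 + 4 = 11.
The greedy pick Comet, Flint, Echo costs 13; no covering selection beats 11.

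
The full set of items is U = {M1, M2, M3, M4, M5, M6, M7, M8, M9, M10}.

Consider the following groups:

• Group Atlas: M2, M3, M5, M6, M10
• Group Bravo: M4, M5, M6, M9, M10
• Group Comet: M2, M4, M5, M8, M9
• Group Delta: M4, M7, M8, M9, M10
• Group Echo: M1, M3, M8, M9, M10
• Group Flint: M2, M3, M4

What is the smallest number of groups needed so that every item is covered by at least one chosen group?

Atlas, Delta, and Echo cover everything between them: the union {M1, M2, M3, M4, M5, M6, M7, M8, M9, M10} is all of U.
Only Echo contains M1, so Echo is forced; the remaining 5 items need at least 2 more groups (each remaining group adds at most 3) — so at least 3 groups are needed, and 3 is optimal.

3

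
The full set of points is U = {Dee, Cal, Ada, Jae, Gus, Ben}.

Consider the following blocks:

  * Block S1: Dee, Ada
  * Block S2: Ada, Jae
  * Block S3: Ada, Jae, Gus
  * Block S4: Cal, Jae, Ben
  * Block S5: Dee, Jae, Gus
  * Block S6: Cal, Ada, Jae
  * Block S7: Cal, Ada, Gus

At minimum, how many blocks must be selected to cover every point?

Take {S1, S3, S4}. Their union is {Dee, Cal, Ada, Jae, Gus, Ben}, which is all 6 points.
Only S4 contains Ben, so S4 is forced; the remaining 3 points need at least 2 more blocks (each remaining block adds at most 2) — so at least 3 blocks are needed, and 3 is optimal.

3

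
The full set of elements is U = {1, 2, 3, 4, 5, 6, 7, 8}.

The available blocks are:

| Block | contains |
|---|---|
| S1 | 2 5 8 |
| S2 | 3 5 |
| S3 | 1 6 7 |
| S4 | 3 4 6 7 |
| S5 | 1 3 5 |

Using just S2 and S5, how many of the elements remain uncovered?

5

Union of S2, S5 = {1, 3, 5}.
Not covered: 2, 4, 6, 7, 8 — 5 elements.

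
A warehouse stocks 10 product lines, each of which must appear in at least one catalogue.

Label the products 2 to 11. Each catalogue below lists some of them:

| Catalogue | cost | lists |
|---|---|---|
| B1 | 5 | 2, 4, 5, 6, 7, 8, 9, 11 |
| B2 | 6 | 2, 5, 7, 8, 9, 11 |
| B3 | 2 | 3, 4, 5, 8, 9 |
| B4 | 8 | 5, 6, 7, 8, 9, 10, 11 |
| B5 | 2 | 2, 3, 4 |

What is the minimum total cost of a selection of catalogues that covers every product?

B4, B5 together cover every product (B4 ∪ B5 = {2, 3, 4, 5, 6, 7, 8, 9, 10, 11}); total cost 8 + 2 = 10.
The greedy pick B3, B1, B4 costs 15; no covering selection beats 10.

10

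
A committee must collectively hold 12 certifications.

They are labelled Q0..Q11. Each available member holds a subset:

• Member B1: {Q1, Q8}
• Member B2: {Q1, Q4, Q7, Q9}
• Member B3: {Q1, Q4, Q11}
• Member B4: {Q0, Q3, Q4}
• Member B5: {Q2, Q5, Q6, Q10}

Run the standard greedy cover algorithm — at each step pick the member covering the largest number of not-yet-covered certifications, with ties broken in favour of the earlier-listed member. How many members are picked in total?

5

Greedy: pick B2 (covers 4 new) → pick B5 (covers 4 new) → pick B4 (covers 2 new) → pick B1 (covers 1 new) → pick B3 (covers 1 new). Total picks: 5.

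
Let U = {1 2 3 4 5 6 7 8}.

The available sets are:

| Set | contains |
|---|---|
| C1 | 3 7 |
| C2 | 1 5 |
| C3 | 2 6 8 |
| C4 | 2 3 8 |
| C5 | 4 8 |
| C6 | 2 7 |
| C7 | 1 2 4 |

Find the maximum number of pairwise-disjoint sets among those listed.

3

C2, C5, C6 are pairwise disjoint (C2={1,5}; C5={4,8}; C6={2,7}).
Every remaining set overlaps one of these, and no 4 of the listed sets are pairwise disjoint, so 3 is the maximum.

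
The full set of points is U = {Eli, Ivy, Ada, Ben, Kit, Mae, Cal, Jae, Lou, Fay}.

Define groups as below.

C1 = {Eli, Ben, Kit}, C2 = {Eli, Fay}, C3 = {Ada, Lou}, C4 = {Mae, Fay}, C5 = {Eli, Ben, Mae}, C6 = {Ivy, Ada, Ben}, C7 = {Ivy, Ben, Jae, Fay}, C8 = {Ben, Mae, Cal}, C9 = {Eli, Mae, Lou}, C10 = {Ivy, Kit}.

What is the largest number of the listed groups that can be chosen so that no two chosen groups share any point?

C2, C3, C8, C10 are pairwise disjoint (C2={Eli,Fay}; C3={Ada,Lou}; C8={Ben,Mae,Cal}; C10={Ivy,Kit}).
Every remaining group overlaps one of these, and no 5 of the listed groups are pairwise disjoint, so 4 is the maximum.

4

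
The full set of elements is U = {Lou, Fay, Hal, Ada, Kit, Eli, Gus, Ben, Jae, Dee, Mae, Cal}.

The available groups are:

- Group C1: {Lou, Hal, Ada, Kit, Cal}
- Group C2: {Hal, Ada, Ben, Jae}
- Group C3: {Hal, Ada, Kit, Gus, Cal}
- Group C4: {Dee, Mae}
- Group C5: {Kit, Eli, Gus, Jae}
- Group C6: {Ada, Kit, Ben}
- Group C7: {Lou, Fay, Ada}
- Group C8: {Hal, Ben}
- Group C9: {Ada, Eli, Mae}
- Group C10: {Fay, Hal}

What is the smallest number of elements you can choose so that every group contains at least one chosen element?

H = {Hal, Ada, Kit, Mae} meets every group (each contains at least one member of H), and |H| = 4.
The groups C4, C5, C7, C8 are pairwise disjoint, so any hitting set needs a separate element for each — at least 4. Hence 4 is optimal.

4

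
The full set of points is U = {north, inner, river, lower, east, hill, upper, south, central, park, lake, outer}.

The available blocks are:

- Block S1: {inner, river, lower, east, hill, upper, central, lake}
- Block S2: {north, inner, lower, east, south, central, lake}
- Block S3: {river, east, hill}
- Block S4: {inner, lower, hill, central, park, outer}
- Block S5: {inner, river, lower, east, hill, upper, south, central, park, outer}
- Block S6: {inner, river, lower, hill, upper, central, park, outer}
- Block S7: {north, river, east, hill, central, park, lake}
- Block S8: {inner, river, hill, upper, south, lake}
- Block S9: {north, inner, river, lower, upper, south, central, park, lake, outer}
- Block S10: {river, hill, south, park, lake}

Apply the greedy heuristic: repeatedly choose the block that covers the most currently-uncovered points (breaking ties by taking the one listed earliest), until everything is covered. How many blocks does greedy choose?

Greedy: pick S5 (covers 10 new) → pick S2 (covers 2 new). Total picks: 2.

2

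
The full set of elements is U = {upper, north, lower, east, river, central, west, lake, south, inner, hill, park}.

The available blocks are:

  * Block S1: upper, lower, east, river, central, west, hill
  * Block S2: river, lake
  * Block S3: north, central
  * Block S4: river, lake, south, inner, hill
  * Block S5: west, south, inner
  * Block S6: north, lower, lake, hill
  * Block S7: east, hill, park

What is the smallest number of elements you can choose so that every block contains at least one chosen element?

Take H = {river, central, west, hill}. Each listed block contains at least one of these, so H is a hitting set of size 4.
The blocks S2, S3, S5, S7 are pairwise disjoint, so any hitting set needs a separate element for each — at least 4. Hence 4 is optimal.

4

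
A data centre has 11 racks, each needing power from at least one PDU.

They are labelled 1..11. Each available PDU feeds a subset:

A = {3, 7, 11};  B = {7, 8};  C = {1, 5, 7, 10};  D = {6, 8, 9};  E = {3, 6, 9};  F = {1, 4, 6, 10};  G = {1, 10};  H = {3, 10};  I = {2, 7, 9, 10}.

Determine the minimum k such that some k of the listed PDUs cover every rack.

A and C and D and F and I together: A ∪ C ∪ D ∪ F ∪ I = {1, 2, 3, 4, 5, 6, 7, 8, 9, 10, 11} — every rack is covered.
No 4 of the 9 PDUs cover everything (all 126 combinations miss at least one rack), so 5 is optimal.

5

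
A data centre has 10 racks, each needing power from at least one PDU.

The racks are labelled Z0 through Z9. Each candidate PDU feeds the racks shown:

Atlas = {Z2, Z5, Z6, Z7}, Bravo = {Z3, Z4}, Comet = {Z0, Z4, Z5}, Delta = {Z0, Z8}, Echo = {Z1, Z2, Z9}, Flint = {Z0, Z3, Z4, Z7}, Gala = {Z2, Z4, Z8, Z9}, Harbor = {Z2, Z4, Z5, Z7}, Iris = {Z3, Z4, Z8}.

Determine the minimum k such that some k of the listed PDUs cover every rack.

Atlas and Bravo and Delta and Echo together: Atlas ∪ Bravo ∪ Delta ∪ Echo = {Z0, Z1, Z2, Z3, Z4, Z5, Z6, Z7, Z8, Z9} — every rack is covered.
No 3 of the 9 PDUs cover everything (all 84 combinations miss at least one rack), so 4 is optimal.

4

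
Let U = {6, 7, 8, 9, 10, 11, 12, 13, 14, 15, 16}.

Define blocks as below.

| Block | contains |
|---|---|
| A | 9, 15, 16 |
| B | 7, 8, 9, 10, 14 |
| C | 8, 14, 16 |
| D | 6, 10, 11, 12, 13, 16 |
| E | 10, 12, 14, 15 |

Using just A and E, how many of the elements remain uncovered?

Union of A, E = {9, 10, 12, 14, 15, 16}.
Not covered: 6, 7, 8, 11, 13 — 5 elements.

5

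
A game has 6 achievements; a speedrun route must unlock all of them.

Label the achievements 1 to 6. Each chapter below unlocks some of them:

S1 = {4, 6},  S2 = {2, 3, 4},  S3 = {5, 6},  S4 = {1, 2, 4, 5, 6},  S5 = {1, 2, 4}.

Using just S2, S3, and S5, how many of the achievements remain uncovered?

Union of S2, S3, S5 = {1, 2, 3, 4, 5, 6} — that's every achievement, so 0 are uncovered.

0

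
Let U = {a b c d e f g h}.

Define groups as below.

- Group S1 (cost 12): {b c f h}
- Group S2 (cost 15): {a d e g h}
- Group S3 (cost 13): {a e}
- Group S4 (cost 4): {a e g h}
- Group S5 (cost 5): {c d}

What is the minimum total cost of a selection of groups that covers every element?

S1, S4, S5 together cover every element (S1 ∪ S4 ∪ S5 = {a, b, c, d, e, f, g, h}); total cost 12 + 4 + 5 = 21.
No covering selection has total cost below 21.

21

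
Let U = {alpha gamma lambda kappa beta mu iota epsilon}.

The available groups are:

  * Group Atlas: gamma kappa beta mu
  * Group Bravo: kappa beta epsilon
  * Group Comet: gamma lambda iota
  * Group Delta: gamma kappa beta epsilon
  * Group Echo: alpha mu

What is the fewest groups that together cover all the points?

3

Bravo, Comet, and Echo cover everything between them: the union {alpha, gamma, lambda, kappa, beta, mu, iota, epsilon} is all of U.
Only Echo contains alpha, so Echo is forced; the remaining 6 points need at least 2 more groups (each remaining group adds at most 4) — so at least 3 groups are needed, and 3 is optimal.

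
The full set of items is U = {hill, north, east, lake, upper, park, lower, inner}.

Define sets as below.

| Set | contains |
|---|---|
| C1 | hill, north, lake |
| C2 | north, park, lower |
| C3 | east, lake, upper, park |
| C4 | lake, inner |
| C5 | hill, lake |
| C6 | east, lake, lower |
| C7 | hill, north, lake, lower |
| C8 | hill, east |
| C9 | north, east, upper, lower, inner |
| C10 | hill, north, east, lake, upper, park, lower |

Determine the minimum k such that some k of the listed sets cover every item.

2

Take {C4, C10}. Their union is {hill, north, east, lake, upper, park, lower, inner}, which is all 8 items.
No single set has all 8 items (the largest, C10, has 7), so 2 is optimal.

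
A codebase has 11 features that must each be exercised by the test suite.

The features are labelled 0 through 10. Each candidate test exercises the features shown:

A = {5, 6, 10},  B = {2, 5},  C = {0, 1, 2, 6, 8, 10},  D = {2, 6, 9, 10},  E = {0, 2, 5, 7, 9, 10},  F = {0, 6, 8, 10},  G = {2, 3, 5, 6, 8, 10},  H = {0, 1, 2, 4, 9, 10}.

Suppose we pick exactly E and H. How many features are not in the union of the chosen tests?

3

Union of E, H = {0, 1, 2, 4, 5, 7, 9, 10}.
Not covered: 3, 6, 8 — 3 features.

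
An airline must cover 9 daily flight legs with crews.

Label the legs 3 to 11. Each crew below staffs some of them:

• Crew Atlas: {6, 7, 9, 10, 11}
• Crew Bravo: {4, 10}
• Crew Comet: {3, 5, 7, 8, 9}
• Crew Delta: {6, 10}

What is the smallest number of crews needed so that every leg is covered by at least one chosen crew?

3

Atlas and Bravo and Comet together: Atlas ∪ Bravo ∪ Comet = {3, 4, 5, 6, 7, 8, 9, 10, 11} — every leg is covered.
Only Comet contains 3, so Comet is forced; the remaining 4 legs need at least 2 more crews (each remaining crew adds at most 3) — so at least 3 crews are needed, and 3 is optimal.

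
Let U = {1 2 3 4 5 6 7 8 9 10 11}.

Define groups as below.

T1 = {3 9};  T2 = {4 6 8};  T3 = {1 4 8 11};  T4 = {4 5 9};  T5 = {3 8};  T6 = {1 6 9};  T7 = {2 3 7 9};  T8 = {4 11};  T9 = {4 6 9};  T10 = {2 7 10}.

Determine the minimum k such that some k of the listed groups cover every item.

Take {T3, T4, T6, T7, T10}. Their union is {1, 2, 3, 4, 5, 6, 7, 8, 9, 10, 11}, which is all 11 items.
No 4 of the 10 groups cover everything (all 210 combinations miss at least one item), so 5 is optimal.

5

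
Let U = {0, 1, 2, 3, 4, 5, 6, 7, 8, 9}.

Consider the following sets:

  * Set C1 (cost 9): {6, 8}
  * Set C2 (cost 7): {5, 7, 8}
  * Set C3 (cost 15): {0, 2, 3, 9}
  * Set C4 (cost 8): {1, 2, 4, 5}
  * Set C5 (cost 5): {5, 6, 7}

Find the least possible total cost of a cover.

C2, C3, C4, C5 together cover every element (C2 ∪ C3 ∪ C4 ∪ C5 = {0, 1, 2, 3, 4, 5, 6, 7, 8, 9}); total cost 7 + 15 + 8 + 5 = 35.
No covering selection has total cost below 35.

35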